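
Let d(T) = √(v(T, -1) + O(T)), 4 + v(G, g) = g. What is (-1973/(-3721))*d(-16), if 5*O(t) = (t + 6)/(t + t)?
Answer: 1973*I*√79/14884 ≈ 1.1782*I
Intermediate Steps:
v(G, g) = -4 + g
O(t) = (6 + t)/(10*t) (O(t) = ((t + 6)/(t + t))/5 = ((6 + t)/((2*t)))/5 = ((6 + t)*(1/(2*t)))/5 = ((6 + t)/(2*t))/5 = (6 + t)/(10*t))
d(T) = √(-5 + (6 + T)/(10*T)) (d(T) = √((-4 - 1) + (6 + T)/(10*T)) = √(-5 + (6 + T)/(10*T)))
(-1973/(-3721))*d(-16) = (-1973/(-3721))*(√(-490 + 60/(-16))/10) = (-1973*(-1/3721))*(√(-490 + 60*(-1/16))/10) = 1973*(√(-490 - 15/4)/10)/3721 = 1973*(√(-1975/4)/10)/3721 = 1973*((5*I*√79/2)/10)/3721 = 1973*(I*√79/4)/3721 = 1973*I*√79/14884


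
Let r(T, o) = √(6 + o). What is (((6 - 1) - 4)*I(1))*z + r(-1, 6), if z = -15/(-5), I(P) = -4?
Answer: -12 + 2*√3 ≈ -8.5359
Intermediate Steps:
z = 3 (z = -15*(-⅕) = 3)
(((6 - 1) - 4)*I(1))*z + r(-1, 6) = (((6 - 1) - 4)*(-4))*3 + √(6 + 6) = ((5 - 4)*(-4))*3 + √12 = (1*(-4))*3 + 2*√3 = -4*3 + 2*√3 = -12 + 2*√3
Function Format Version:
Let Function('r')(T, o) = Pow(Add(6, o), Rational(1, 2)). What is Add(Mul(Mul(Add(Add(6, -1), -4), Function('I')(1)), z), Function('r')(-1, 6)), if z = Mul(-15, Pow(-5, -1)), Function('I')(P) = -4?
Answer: Add(-12, Mul(2, Pow(3, Rational(1, 2)))) ≈ -8.5359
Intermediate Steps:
z = 3 (z = Mul(-15, Rational(-1, 5)) = 3)
Add(Mul(Mul(Add(Add(6, -1), -4), Function('I')(1)), z), Function('r')(-1, 6)) = Add(Mul(Mul(Add(Add(6, -1), -4), -4), 3), Pow(Add(6, 6), Rational(1, 2))) = Add(Mul(Mul(Add(5, -4), -4), 3), Pow(12, Rational(1, 2))) = Add(Mul(Mul(1, -4), 3), Mul(2, Pow(3, Rational(1, 2)))) = Add(Mul(-4, 3), Mul(2, Pow(3, Rational(1, 2)))) = Add(-12, Mul(2, Pow(3, Rational(1, 2))))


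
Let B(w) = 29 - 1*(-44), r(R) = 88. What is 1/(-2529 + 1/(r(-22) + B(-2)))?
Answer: -161/407168 ≈ -0.00039541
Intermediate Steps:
B(w) = 73 (B(w) = 29 + 44 = 73)
1/(-2529 + 1/(r(-22) + B(-2))) = 1/(-2529 + 1/(88 + 73)) = 1/(-2529 + 1/161) = 1/(-407168/161) = -161/407168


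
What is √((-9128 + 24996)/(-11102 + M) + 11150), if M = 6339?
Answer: √252875205066/4763 ≈ 105.58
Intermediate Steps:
√((-9128 + 24996)/(-11102 + M) + 11150) = √((-9128 + 24996)/(-11102 + 6339) + 11150) = √(15868/(-4763) + 11150) = √(15868*(-1/4763) + 11150) = √(-15868/4763 + 11150) = √(53091582/4763) = √252875205066/4763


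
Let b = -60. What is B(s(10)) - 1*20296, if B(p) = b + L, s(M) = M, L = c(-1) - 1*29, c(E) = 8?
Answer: -20377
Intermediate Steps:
L = -21 (L = 8 - 1*29 = 8 - 29 = -21)
B(p) = -81 (B(p) = -60 - 21 = -81)
B(s(10)) - 1*20296 = -81 - 1*20296 = -81 - 20296 = -20377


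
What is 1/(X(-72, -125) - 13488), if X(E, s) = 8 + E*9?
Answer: -1/14128 ≈ -7.0781e-5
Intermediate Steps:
X(E, s) = 8 + 9*E
1/(X(-72, -125) - 13488) = 1/((8 + 9*(-72)) - 13488) = 1/((8 - 648) - 13488) = 1/(-640 - 13488) = 1/(-14128) = -1/14128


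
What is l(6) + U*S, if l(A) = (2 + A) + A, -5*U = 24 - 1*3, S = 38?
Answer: -728/5 ≈ -145.60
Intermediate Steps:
U = -21/5 (U = -(24 - 1*3)/5 = -(24 - 3)/5 = -⅕*21 = -21/5 ≈ -4.2000)
l(A) = 2 + 2*A
l(6) + U*S = (2 + 2*6) - 21/5*38 = (2 + 12) - 798/5 = 14 - 798/5 = -728/5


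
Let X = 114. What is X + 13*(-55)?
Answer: -601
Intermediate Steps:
X + 13*(-55) = 114 + 13*(-55) = 114 - 715 = -601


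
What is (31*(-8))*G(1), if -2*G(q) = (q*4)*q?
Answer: 496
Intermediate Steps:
G(q) = -2*q**2 (G(q) = -q*4*q/2 = -4*q*q/2 = -2*q**2)
(31*(-8))*G(1) = (31*(-8))*(-2*1**2) = -(-496) = -248*(-2) = 496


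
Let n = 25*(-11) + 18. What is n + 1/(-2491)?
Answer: -640188/2491 ≈ -257.00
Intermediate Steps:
n = -257 (n = -275 + 18 = -257)
n + 1/(-2491) = -257 + 1/(-2491) = -257 - 1/2491 = -640188/2491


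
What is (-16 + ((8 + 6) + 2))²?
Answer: 0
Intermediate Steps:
(-16 + ((8 + 6) + 2))² = (-16 + (14 + 2))² = (-16 + 16)² = 0² = 0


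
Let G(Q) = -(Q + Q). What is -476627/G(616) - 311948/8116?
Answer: 870996199/2499728 ≈ 348.44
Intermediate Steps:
G(Q) = -2*Q
-476627/G(616) - 311948/8116 = -476627/((-2*616)) - 311948/8116 = -476627/(-1232) - 311948*1/8116 = -476627*(-1/1232) - 77987/2029 = 476627/1232 - 77987/2029 = 870996199/2499728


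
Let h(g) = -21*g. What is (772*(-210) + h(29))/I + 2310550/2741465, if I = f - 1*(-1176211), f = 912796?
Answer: 876127853173/1145387915051 ≈ 0.76492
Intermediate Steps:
I = 2089007 (I = 912796 - 1*(-1176211) = 912796 + 1176211 = 2089007)
(772*(-210) + h(29))/I + 2310550/2741465 = (772*(-210) - 21*29)/2089007 + 2310550/2741465 = (-162120 - 609)*(1/2089007) + 2310550*(1/2741465) = -162729*1/2089007 + 462110/548293 = -162729/2089007 + 462110/548293 = 876127853173/1145387915051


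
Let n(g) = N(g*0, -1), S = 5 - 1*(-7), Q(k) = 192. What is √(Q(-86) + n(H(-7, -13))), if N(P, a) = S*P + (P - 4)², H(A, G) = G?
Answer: 4*√13 ≈ 14.422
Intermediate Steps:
S = 12 (S = 5 + 7 = 12)
N(P, a) = (-4 + P)² + 12*P (N(P, a) = 12*P + (P - 4)² = 12*P + (-4 + P)² = (-4 + P)² + 12*P)
n(g) = 16 (n(g) = (-4 + g*0)² + 12*(g*0) = (-4 + 0)² + 12*0 = (-4)² + 0 = 16 + 0 = 16)
√(Q(-86) + n(H(-7, -13))) = √(192 + 16) = √208 = 4*√13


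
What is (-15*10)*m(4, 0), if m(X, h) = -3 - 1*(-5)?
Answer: -300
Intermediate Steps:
m(X, h) = 2 (m(X, h) = -3 + 5 = 2)
(-15*10)*m(4, 0) = -15*10*2 = -150*2 = -300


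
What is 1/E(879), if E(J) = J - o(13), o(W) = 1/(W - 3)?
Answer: 10/8789 ≈ 0.0011378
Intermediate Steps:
o(W) = 1/(-3 + W)
E(J) = -⅒ + J (E(J) = J - 1/(-3 + 13) = J - 1/10 = J - 1*⅒ = J - ⅒ = -⅒ + J)
1/E(879) = 1/(-⅒ + 879) = 1/(8789/10) = 10/8789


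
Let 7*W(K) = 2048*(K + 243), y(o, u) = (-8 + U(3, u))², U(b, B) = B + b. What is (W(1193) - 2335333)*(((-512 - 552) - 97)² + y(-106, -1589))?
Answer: -52134243511071/7 ≈ -7.4478e+12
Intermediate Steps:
y(o, u) = (-5 + u)² (y(o, u) = (-8 + (u + 3))² = (-8 + (3 + u))² = (-5 + u)²)
W(K) = 497664/7 + 2048*K/7 (W(K) = (2048*(K + 243))/7 = (2048*(243 + K))/7 = (497664 + 2048*K)/7 = 497664/7 + 2048*K/7)
(W(1193) - 2335333)*(((-512 - 552) - 97)² + y(-106, -1589)) = ((497664/7 + (2048/7)*1193) - 2335333)*(((-512 - 552) - 97)² + (-5 - 1589)²) = ((497664/7 + 2443264/7) - 2335333)*((-1064 - 97)² + (-1594)²) = (2940928/7 - 2335333)*((-1161)² + 2540836) = -13406403*(1347921 + 2540836)/7 = -13406403/7*3888757 = -52134243511071/7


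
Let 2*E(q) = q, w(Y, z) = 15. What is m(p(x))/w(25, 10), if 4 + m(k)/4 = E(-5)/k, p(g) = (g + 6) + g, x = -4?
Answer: -11/15 ≈ -0.73333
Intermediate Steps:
E(q) = q/2
p(g) = 6 + 2*g (p(g) = (6 + g) + g = 6 + 2*g)
m(k) = -16 - 10/k (m(k) = -16 + 4*(((½)*(-5))/k) = -16 + 4*(-5/(2*k)) = -16 - 10/k)
m(p(x))/w(25, 10) = (-16 - 10/(6 + 2*(-4)))/15 = (-16 - 10/(6 - 8))*(1/15) = (-16 - 10/(-2))*(1/15) = (-16 - 10*(-½))*(1/15) = (-16 + 5)*(1/15) = -11*1/15 = -11/15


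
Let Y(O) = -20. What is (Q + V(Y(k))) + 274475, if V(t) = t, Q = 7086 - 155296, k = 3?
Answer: 126245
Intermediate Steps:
Q = -148210
(Q + V(Y(k))) + 274475 = (-148210 - 20) + 274475 = -148230 + 274475 = 126245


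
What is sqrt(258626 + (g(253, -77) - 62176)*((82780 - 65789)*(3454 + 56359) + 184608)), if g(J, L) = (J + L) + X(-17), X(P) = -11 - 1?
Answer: 3*I*sqrt(7003685487874) ≈ 7.9393e+6*I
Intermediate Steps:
X(P) = -12
g(J, L) = -12 + J + L (g(J, L) = (J + L) - 12 = -12 + J + L)
sqrt(258626 + (g(253, -77) - 62176)*((82780 - 65789)*(3454 + 56359) + 184608)) = sqrt(258626 + ((-12 + 253 - 77) - 62176)*((82780 - 65789)*(3454 + 56359) + 184608)) = sqrt(258626 + (164 - 62176)*(16991*59813 + 184608)) = sqrt(258626 - 62012*(1016282683 + 184608)) = sqrt(258626 - 62012*1016467291) = sqrt(258626 - 63033169649492) = sqrt(-63033169390866) = 3*I*sqrt(7003685487874)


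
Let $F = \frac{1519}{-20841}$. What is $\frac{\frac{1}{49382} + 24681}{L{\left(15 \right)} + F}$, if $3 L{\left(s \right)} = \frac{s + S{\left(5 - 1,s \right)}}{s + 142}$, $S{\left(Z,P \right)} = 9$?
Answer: $- \frac{3987949347390291}{3543405410} \approx -1.1255 \cdot 10^{6}$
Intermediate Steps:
$F = - \frac{1519}{20841}$ ($F = 1519 \left(- \frac{1}{20841}\right) = - \frac{1519}{20841} \approx -0.072885$)
$L{\left(s \right)} = \frac{9 + s}{3 \left(142 + s\right)}$ ($L{\left(s \right)} = \frac{\left(s + 9\right) \frac{1}{s + 142}}{3} = \frac{\left(9 + s\right) \frac{1}{142 + s}}{3} = \frac{\frac{1}{142 + s} \left(9 + s\right)}{3} = \frac{9 + s}{3 \left(142 + s\right)}$)
$\frac{\frac{1}{49382} + 24681}{L{\left(15 \right)} + F} = \frac{\frac{1}{49382} + 24681}{\frac{9 + 15}{3 \left(142 + 15\right)} - \frac{1519}{20841}} = \frac{\frac{1}{49382} + 24681}{\frac{1}{3} \cdot \frac{1}{157} \cdot 24 - \frac{1519}{20841}} = \frac{1218797143}{49382 \left(\frac{1}{3} \cdot \frac{1}{157} \cdot 24 - \frac{1519}{20841}\right)} = \frac{1218797143}{49382 \left(\frac{8}{157} - \frac{1519}{20841}\right)} = \frac{1218797143}{49382 \left(- \frac{71755}{3272037}\right)} = \frac{1218797143}{49382} \left(- \frac{3272037}{71755}\right) = - \frac{3987949347390291}{3543405410}$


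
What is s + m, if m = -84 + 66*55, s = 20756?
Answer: 24302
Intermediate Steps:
m = 3546 (m = -84 + 3630 = 3546)
s + m = 20756 + 3546 = 24302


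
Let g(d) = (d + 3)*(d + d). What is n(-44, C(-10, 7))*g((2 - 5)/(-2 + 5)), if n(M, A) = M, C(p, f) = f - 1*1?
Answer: 176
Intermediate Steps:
C(p, f) = -1 + f (C(p, f) = f - 1 = -1 + f)
g(d) = 2*d*(3 + d) (g(d) = (3 + d)*(2*d) = 2*d*(3 + d))
n(-44, C(-10, 7))*g((2 - 5)/(-2 + 5)) = -88*(2 - 5)/(-2 + 5)*(3 + (2 - 5)/(-2 + 5)) = -88*(-3/3)*(3 - 3/3) = -88*(-3*1/3)*(3 - 3*1/3) = -88*(-1)*(3 - 1) = -88*(-1)*2 = -44*(-4) = 176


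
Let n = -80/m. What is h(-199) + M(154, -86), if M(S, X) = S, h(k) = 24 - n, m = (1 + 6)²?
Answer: 8802/49 ≈ 179.63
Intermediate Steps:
m = 49 (m = 7² = 49)
n = -80/49 ≈ -1.6327
h(k) = 1256/49 (h(k) = 24 - 1*(-80/49) = 24 + 80/49 = 1256/49)
h(-199) + M(154, -86) = 1256/49 + 154 = 8802/49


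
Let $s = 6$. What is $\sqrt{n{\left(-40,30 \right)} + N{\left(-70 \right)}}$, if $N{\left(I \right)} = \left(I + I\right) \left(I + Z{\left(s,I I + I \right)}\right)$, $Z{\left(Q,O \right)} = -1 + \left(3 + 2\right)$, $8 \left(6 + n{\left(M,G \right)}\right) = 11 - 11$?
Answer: $9 \sqrt{114} \approx 96.094$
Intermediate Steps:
$n{\left(M,G \right)} = -6$ ($n{\left(M,G \right)} = -6 + \frac{11 - 11}{8} = -6 + \frac{1}{8} \cdot 0 = -6 + 0 = -6$)
$Z{\left(Q,O \right)} = 4$ ($Z{\left(Q,O \right)} = -1 + 5 = 4$)
$N{\left(I \right)} = 2 I \left(4 + I\right)$ ($N{\left(I \right)} = \left(I + I\right) \left(I + 4\right) = 2 I \left(4 + I\right)$)
$\sqrt{n{\left(-40,30 \right)} + N{\left(-70 \right)}} = \sqrt{-6 + 2 \left(-70\right) \left(4 - 70\right)} = \sqrt{-6 + 2 \left(-70\right) \left(-66\right)} = \sqrt{-6 + 9240} = \sqrt{9234} = 9 \sqrt{114}$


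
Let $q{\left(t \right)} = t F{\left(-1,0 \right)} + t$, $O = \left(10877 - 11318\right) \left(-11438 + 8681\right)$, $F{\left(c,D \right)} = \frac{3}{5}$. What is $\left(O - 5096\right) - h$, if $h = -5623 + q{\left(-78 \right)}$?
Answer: $\frac{6082444}{5} \approx 1.2165 \cdot 10^{6}$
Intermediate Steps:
$F{\left(c,D \right)} = \frac{3}{5}$ ($F{\left(c,D \right)} = 3 \cdot \frac{1}{5} = \frac{3}{5}$)
$O = 1215837$ ($O = \left(-441\right) \left(-2757\right) = 1215837$)
$q{\left(t \right)} = \frac{8 t}{5}$ ($q{\left(t \right)} = t \frac{3}{5} + t = \frac{3 t}{5} + t = \frac{8 t}{5}$)
$h = - \frac{28739}{5}$ ($h = -5623 + \frac{8}{5} \left(-78\right) = -5623 - \frac{624}{5} = - \frac{28739}{5} \approx -5747.8$)
$\left(O - 5096\right) - h = \left(1215837 - 5096\right) - - \frac{28739}{5} = \left(1215837 - 5096\right) + \frac{28739}{5} = 1210741 + \frac{28739}{5} = \frac{6082444}{5}$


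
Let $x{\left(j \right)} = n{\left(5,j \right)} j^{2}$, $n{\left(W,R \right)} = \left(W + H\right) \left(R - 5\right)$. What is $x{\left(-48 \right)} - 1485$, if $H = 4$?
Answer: $-1100493$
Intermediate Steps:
$n{\left(W,R \right)} = \left(-5 + R\right) \left(4 + W\right)$ ($n{\left(W,R \right)} = \left(W + 4\right) \left(R - 5\right) = \left(4 + W\right) \left(-5 + R\right) = \left(-5 + R\right) \left(4 + W\right)$)
$x{\left(j \right)} = j^{2} \left(-45 + 9 j\right)$ ($x{\left(j \right)} = \left(-20 - 25 + 4 j + j 5\right) j^{2} = \left(-20 - 25 + 4 j + 5 j\right) j^{2} = \left(-45 + 9 j\right) j^{2} = j^{2} \left(-45 + 9 j\right)$)
$x{\left(-48 \right)} - 1485 = 9 \left(-48\right)^{2} \left(-5 - 48\right) - 1485 = 9 \cdot 2304 \left(-53\right) - 1485 = -1099008 - 1485 = -1100493$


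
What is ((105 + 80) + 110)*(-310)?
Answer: -91450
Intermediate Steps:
((105 + 80) + 110)*(-310) = (185 + 110)*(-310) = 295*(-310) = -91450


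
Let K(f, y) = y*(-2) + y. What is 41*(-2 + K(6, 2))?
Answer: -164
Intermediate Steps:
K(f, y) = -y (K(f, y) = -2*y + y = -y)
41*(-2 + K(6, 2)) = 41*(-2 - 1*2) = 41*(-2 - 2) = 41*(-4) = -164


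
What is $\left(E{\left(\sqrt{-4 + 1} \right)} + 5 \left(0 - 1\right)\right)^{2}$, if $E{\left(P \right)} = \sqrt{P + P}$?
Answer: $\left(-5 + \sqrt{2} \sqrt[4]{3} \sqrt{i}\right)^{2} \approx 11.839 - 9.6966 i$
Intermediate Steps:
$E{\left(P \right)} = \sqrt{2} \sqrt{P}$ ($E{\left(P \right)} = \sqrt{2 P} = \sqrt{2} \sqrt{P}$)
$\left(E{\left(\sqrt{-4 + 1} \right)} + 5 \left(0 - 1\right)\right)^{2} = \left(\sqrt{2} \sqrt{\sqrt{-4 + 1}} + 5 \left(0 - 1\right)\right)^{2} = \left(\sqrt{2} \sqrt{\sqrt{-3}} + 5 \left(-1\right)\right)^{2} = \left(\sqrt{2} \sqrt{i \sqrt{3}} - 5\right)^{2} = \left(\sqrt{2} \sqrt[4]{3} \sqrt{i} - 5\right)^{2} = \left(-5 + \sqrt{2} \sqrt[4]{3} \sqrt{i}\right)^{2}$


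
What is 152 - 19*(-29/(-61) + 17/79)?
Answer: 669256/4819 ≈ 138.88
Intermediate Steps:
152 - 19*(-29/(-61) + 17/79) = 152 - 19*(-29*(-1/61) + 17*(1/79)) = 152 - 19*(29/61 + 17/79) = 152 - 19*3328/4819 = 152 - 63232/4819 = 669256/4819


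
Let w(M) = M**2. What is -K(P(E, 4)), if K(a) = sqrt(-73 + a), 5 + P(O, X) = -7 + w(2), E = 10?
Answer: -9*I ≈ -9.0*I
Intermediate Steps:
P(O, X) = -8 (P(O, X) = -5 + (-7 + 2**2) = -5 + (-7 + 4) = -5 - 3 = -8)
-K(P(E, 4)) = -sqrt(-73 - 8) = -sqrt(-81) = -9*I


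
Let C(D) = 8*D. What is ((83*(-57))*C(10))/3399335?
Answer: -75696/679867 ≈ -0.11134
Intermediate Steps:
((83*(-57))*C(10))/3399335 = ((83*(-57))*(8*10))/3399335 = -4731*80*(1/3399335) = -378480*1/3399335 = -75696/679867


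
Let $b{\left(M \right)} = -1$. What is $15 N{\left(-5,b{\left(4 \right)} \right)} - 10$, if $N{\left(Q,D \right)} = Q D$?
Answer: $65$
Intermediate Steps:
$N{\left(Q,D \right)} = D Q$
$15 N{\left(-5,b{\left(4 \right)} \right)} - 10 = 15 \left(\left(-1\right) \left(-5\right)\right) - 10 = 15 \cdot 5 - 10 = 75 - 10 = 65$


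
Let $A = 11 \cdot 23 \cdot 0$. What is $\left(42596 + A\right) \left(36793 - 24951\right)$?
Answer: $504421832$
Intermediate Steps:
$A = 0$ ($A = 253 \cdot 0 = 0$)
$\left(42596 + A\right) \left(36793 - 24951\right) = \left(42596 + 0\right) \left(36793 - 24951\right) = 42596 \cdot 11842 = 504421832$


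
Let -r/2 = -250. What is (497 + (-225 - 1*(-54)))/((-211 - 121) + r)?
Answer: 163/84 ≈ 1.9405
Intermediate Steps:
r = 500 (r = -2*(-250) = 500)
(497 + (-225 - 1*(-54)))/((-211 - 121) + r) = (497 + (-225 - 1*(-54)))/((-211 - 121) + 500) = (497 + (-225 + 54))/(-332 + 500) = (497 - 171)/168 = 326*(1/168) = 163/84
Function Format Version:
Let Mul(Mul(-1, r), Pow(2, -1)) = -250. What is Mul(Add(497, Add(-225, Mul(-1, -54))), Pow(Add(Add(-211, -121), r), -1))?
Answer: Rational(163, 84) ≈ 1.9405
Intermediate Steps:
r = 500 (r = Mul(-2, -250) = 500)
Mul(Add(497, Add(-225, Mul(-1, -54))), Pow(Add(Add(-211, -121), r), -1)) = Mul(Add(497, Add(-225, Mul(-1, -54))), Pow(Add(Add(-211, -121), 500), -1)) = Mul(Add(497, Add(-225, 54)), Pow(Add(-332, 500), -1)) = Mul(Add(497, -171), Pow(168, -1)) = Mul(326, Rational(1, 168)) = Rational(163, 84)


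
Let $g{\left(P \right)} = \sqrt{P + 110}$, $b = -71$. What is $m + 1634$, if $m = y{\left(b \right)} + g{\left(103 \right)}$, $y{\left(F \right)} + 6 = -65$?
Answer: $1563 + \sqrt{213} \approx 1577.6$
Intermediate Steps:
$y{\left(F \right)} = -71$ ($y{\left(F \right)} = -6 - 65 = -71$)
$g{\left(P \right)} = \sqrt{110 + P}$
$m = -71 + \sqrt{213}$ ($m = -71 + \sqrt{110 + 103} = -71 + \sqrt{213} \approx -56.405$)
$m + 1634 = \left(-71 + \sqrt{213}\right) + 1634 = 1563 + \sqrt{213}$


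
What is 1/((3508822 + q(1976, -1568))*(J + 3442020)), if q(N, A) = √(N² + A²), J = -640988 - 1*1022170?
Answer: 1754411/10950519234701468604 - 5*√3977/2737629808675367151 ≈ 1.6010e-13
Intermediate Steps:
J = -1663158 (J = -640988 - 1022170 = -1663158)
q(N, A) = √(A² + N²)
1/((3508822 + q(1976, -1568))*(J + 3442020)) = 1/((3508822 + √((-1568)² + 1976²))*(-1663158 + 3442020)) = 1/((3508822 + √(2458624 + 3904576))*1778862) = 1/((3508822 + √6363200)*1778862) = 1/((3508822 + 40*√3977)*1778862) = 1/(6241710120564 + 71154480*√3977)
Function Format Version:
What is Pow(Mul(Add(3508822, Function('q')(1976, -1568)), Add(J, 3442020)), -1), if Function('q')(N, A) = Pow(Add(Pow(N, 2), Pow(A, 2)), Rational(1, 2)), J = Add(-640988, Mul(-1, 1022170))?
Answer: Add(Rational(1754411, 10950519234701468604), Mul(Rational(-5, 2737629808675367151), Pow(3977, Rational(1, 2)))) ≈ 1.6010e-13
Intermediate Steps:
J = -1663158 (J = Add(-640988, -1022170) = -1663158)
Function('q')(N, A) = Pow(Add(Pow(A, 2), Pow(N, 2)), Rational(1, 2))
Pow(Mul(Add(3508822, Function('q')(1976, -1568)), Add(J, 3442020)), -1) = Pow(Mul(Add(3508822, Pow(Add(Pow(-1568, 2), Pow(1976, 2)), Rational(1, 2))), Add(-1663158, 3442020)), -1) = Pow(Mul(Add(3508822, Pow(Add(2458624, 3904576), Rational(1, 2))), 1778862), -1) = Pow(Mul(Add(3508822, Pow(6363200, Rational(1, 2))), 1778862), -1) = Pow(Mul(Add(3508822, Mul(40, Pow(3977, Rational(1, 2)))), 1778862), -1) = Pow(Add(6241710120564, Mul(71154480, Pow(3977, Rational(1, 2)))), -1)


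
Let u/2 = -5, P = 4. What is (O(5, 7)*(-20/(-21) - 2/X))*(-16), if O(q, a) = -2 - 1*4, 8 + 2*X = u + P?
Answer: 832/7 ≈ 118.86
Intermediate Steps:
u = -10 (u = 2*(-5) = -10)
X = -7 (X = -4 + (-10 + 4)/2 = -4 + (1/2)*(-6) = -4 - 3 = -7)
O(q, a) = -6 (O(q, a) = -2 - 4 = -6)
(O(5, 7)*(-20/(-21) - 2/X))*(-16) = -6*(-20/(-21) - 2/(-7))*(-16) = -6*(-20*(-1/21) - 2*(-1/7))*(-16) = -6*(20/21 + 2/7)*(-16) = -6*26/21*(-16) = -52/7*(-16) = 832/7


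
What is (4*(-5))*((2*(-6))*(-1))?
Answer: -240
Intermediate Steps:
(4*(-5))*((2*(-6))*(-1)) = -(-240)*(-1) = -20*12 = -240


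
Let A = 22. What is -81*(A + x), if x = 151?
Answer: -14013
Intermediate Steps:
-81*(A + x) = -81*(22 + 151) = -81*173 = -14013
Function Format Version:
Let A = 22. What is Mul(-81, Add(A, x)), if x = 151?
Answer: -14013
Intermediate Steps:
Mul(-81, Add(A, x)) = Mul(-81, Add(22, 151)) = Mul(-81, 173) = -14013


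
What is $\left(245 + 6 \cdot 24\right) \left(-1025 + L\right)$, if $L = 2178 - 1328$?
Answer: $-68075$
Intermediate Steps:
$L = 850$ ($L = 2178 - 1328 = 850$)
$\left(245 + 6 \cdot 24\right) \left(-1025 + L\right) = \left(245 + 6 \cdot 24\right) \left(-1025 + 850\right) = \left(245 + 144\right) \left(-175\right) = 389 \left(-175\right) = -68075$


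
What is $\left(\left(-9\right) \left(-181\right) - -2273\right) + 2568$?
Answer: $6470$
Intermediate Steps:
$\left(\left(-9\right) \left(-181\right) - -2273\right) + 2568 = \left(1629 + 2273\right) + 2568 = 3902 + 2568 = 6470$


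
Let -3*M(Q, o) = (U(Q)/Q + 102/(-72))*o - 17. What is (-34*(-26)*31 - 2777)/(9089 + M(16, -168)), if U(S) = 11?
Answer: 147762/54323 ≈ 2.7201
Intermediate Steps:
M(Q, o) = 17/3 - o*(-17/12 + 11/Q)/3 (M(Q, o) = -((11/Q + 102/(-72))*o - 17)/3 = -((11/Q + 102*(-1/72))*o - 17)/3 = -((11/Q - 17/12)*o - 17)/3 = -((-17/12 + 11/Q)*o - 17)/3 = -(o*(-17/12 + 11/Q) - 17)/3 = -(-17 + o*(-17/12 + 11/Q))/3 = 17/3 - o*(-17/12 + 11/Q)/3)
(-34*(-26)*31 - 2777)/(9089 + M(16, -168)) = (-34*(-26)*31 - 2777)/(9089 + (1/36)*(-132*(-168) + 17*16*(12 - 168))/16) = (884*31 - 2777)/(9089 + (1/36)*(1/16)*(22176 + 17*16*(-156))) = (27404 - 2777)/(9089 + (1/36)*(1/16)*(22176 - 42432)) = 24627/(9089 + (1/36)*(1/16)*(-20256)) = 24627/(9089 - 211/6) = 24627/(54323/6) = 24627*(6/54323) = 147762/54323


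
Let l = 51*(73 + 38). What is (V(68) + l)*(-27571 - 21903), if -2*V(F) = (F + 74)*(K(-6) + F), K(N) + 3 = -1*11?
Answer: -90388998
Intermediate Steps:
K(N) = -14 (K(N) = -3 - 1*11 = -3 - 11 = -14)
l = 5661 (l = 51*111 = 5661)
V(F) = -(-14 + F)*(74 + F)/2 (V(F) = -(F + 74)*(-14 + F)/2 = -(74 + F)*(-14 + F)/2 = -(-14 + F)*(74 + F)/2)
(V(68) + l)*(-27571 - 21903) = ((518 - 30*68 - ½*68²) + 5661)*(-27571 - 21903) = ((518 - 2040 - ½*4624) + 5661)*(-49474) = ((518 - 2040 - 2312) + 5661)*(-49474) = (-3834 + 5661)*(-49474) = 1827*(-49474) = -90388998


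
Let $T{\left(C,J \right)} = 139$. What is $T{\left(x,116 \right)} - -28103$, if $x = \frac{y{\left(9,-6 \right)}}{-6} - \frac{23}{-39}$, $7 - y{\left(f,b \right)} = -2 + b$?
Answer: $28242$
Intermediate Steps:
$y{\left(f,b \right)} = 9 - b$ ($y{\left(f,b \right)} = 7 - \left(-2 + b\right) = 9 - b$)
$x = - \frac{149}{78}$ ($x = \frac{9 - -6}{-6} - \frac{23}{-39} = \left(9 + 6\right) \left(- \frac{1}{6}\right) - - \frac{23}{39} = 15 \left(- \frac{1}{6}\right) + \frac{23}{39} = - \frac{5}{2} + \frac{23}{39} = - \frac{149}{78} \approx -1.9103$)
$T{\left(x,116 \right)} - -28103 = 139 - -28103 = 139 + 28103 = 28242$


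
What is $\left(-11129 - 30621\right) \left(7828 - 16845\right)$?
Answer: $376459750$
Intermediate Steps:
$\left(-11129 - 30621\right) \left(7828 - 16845\right) = \left(-41750\right) \left(-9017\right) = 376459750$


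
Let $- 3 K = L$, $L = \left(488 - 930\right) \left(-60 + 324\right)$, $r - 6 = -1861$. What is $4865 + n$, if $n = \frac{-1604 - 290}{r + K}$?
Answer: $\frac{180202571}{37041} \approx 4864.9$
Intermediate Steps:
$r = -1855$ ($r = 6 - 1861 = -1855$)
$L = -116688$ ($L = \left(-442\right) 264 = -116688$)
$K = 38896$ ($K = \left(- \frac{1}{3}\right) \left(-116688\right) = 38896$)
$n = - \frac{1894}{37041}$ ($n = \frac{-1604 - 290}{-1855 + 38896} = - \frac{1894}{37041} \approx -0.051133$)
$4865 + n = 4865 - \frac{1894}{37041} = \frac{180202571}{37041}$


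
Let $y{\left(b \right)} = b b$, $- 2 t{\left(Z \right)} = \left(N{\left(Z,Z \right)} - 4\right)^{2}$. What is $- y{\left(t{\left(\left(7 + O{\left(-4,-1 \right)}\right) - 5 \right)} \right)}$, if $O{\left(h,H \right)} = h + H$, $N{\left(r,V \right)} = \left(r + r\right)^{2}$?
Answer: $-262144$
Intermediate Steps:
$N{\left(r,V \right)} = 4 r^{2}$ ($N{\left(r,V \right)} = \left(2 r\right)^{2} = 4 r^{2}$)
$O{\left(h,H \right)} = H + h$
$t{\left(Z \right)} = - \frac{\left(-4 + 4 Z^{2}\right)^{2}}{2}$ ($t{\left(Z \right)} = - \frac{\left(4 Z^{2} - 4\right)^{2}}{2} = - \frac{\left(-4 + 4 Z^{2}\right)^{2}}{2}$)
$y{\left(b \right)} = b^{2}$
$- y{\left(t{\left(\left(7 + O{\left(-4,-1 \right)}\right) - 5 \right)} \right)} = - \left(- 8 \left(-1 + \left(\left(7 - 5\right) - 5\right)^{2}\right)^{2}\right)^{2} = - \left(- 8 \left(-1 + \left(2 - 5\right)^{2}\right)^{2}\right)^{2} = - \left(- 8 \left(-1 + \left(-3\right)^{2}\right)^{2}\right)^{2} = - \left(- 8 \left(-1 + 9\right)^{2}\right)^{2} = - \left(- 8 \cdot 8^{2}\right)^{2} = - \left(\left(-8\right) 64\right)^{2} = - \left(-512\right)^{2} = \left(-1\right) 262144 = -262144$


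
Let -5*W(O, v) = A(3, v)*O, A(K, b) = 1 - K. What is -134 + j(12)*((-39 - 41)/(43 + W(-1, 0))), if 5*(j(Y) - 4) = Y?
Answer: -31102/213 ≈ -146.02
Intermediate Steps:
W(O, v) = 2*O/5 (W(O, v) = -(1 - 1*3)*O/5 = -(1 - 3)*O/5 = -(-2)*O/5 = 2*O/5)
j(Y) = 4 + Y/5
-134 + j(12)*((-39 - 41)/(43 + W(-1, 0))) = -134 + (4 + (⅕)*12)*((-39 - 41)/(43 + (⅖)*(-1))) = -134 + (4 + 12/5)*(-80/(43 - ⅖)) = -134 + 32*(-80/213/5)/5 = -134 + 32*(-80*5/213)/5 = -134 + (32/5)*(-400/213) = -134 - 2560/213 = -31102/213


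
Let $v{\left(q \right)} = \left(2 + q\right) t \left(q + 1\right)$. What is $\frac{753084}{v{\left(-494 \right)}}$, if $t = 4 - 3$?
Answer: $\frac{62757}{20213} \approx 3.1048$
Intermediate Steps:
$t = 1$ ($t = 4 - 3 = 1$)
$v{\left(q \right)} = \left(1 + q\right) \left(2 + q\right)$ ($v{\left(q \right)} = \left(2 + q\right) 1 \left(q + 1\right) = \left(2 + q\right) 1 \left(1 + q\right) = \left(2 + q\right) \left(1 + q\right) = \left(1 + q\right) \left(2 + q\right)$)
$\frac{753084}{v{\left(-494 \right)}} = \frac{753084}{2 + \left(-494\right)^{2} + 3 \left(-494\right)} = \frac{753084}{2 + 244036 - 1482} = \frac{753084}{242556} = 753084 \cdot \frac{1}{242556} = \frac{62757}{20213}$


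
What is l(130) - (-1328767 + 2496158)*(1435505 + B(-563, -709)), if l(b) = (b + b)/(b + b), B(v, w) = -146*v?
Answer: -1771752822872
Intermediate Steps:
l(b) = 1 (l(b) = (2*b)/((2*b)) = (2*b)*(1/(2*b)) = 1)
l(130) - (-1328767 + 2496158)*(1435505 + B(-563, -709)) = 1 - (-1328767 + 2496158)*(1435505 - 146*(-563)) = 1 - 1167391*(1435505 + 82198) = 1 - 1167391*1517703 = 1 - 1*1771752822873 = 1 - 1771752822873 = -1771752822872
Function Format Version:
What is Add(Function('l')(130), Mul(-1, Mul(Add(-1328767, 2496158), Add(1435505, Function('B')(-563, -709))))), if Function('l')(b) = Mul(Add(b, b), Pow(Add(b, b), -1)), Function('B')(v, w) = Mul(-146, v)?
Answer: -1771752822872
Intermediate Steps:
Function('l')(b) = 1 (Function('l')(b) = Mul(Mul(2, b), Pow(Mul(2, b), -1)) = Mul(Mul(2, b), Mul(Rational(1, 2), Pow(b, -1))) = 1)
Add(Function('l')(130), Mul(-1, Mul(Add(-1328767, 2496158), Add(1435505, Function('B')(-563, -709))))) = Add(1, Mul(-1, Mul(Add(-1328767, 2496158), Add(1435505, Mul(-146, -563))))) = Add(1, Mul(-1, Mul(1167391, Add(1435505, 82198)))) = Add(1, Mul(-1, Mul(1167391, 1517703))) = Add(1, Mul(-1, 1771752822873)) = Add(1, -1771752822873) = -1771752822872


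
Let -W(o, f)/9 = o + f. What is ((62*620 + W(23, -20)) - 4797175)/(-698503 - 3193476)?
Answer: 4758762/3891979 ≈ 1.2227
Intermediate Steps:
W(o, f) = -9*f - 9*o (W(o, f) = -9*(o + f) = -9*(f + o) = -9*f - 9*o)
((62*620 + W(23, -20)) - 4797175)/(-698503 - 3193476) = ((62*620 + (-9*(-20) - 9*23)) - 4797175)/(-698503 - 3193476) = ((38440 + (180 - 207)) - 4797175)/(-3891979) = ((38440 - 27) - 4797175)*(-1/3891979) = (38413 - 4797175)*(-1/3891979) = -4758762*(-1/3891979) = 4758762/3891979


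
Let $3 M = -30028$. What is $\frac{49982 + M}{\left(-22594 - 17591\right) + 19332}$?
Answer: $- \frac{119918}{62559} \approx -1.9169$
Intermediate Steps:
$M = - \frac{30028}{3}$ ($M = \frac{1}{3} \left(-30028\right) = - \frac{30028}{3} \approx -10009.0$)
$\frac{49982 + M}{\left(-22594 - 17591\right) + 19332} = \frac{49982 - \frac{30028}{3}}{\left(-22594 - 17591\right) + 19332} = \frac{119918}{3 \left(-40185 + 19332\right)} = \frac{119918}{3 \left(-20853\right)} = \frac{119918}{3} \left(- \frac{1}{20853}\right) = - \frac{119918}{62559}$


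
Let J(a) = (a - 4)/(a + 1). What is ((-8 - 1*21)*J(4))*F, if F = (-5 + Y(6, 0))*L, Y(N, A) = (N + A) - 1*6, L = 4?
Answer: 0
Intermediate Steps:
J(a) = (-4 + a)/(1 + a)
Y(N, A) = -6 + A + N (Y(N, A) = (A + N) - 6 = -6 + A + N)
F = -20 (F = (-5 + (-6 + 0 + 6))*4 = (-5 + 0)*4 = -5*4 = -20)
((-8 - 1*21)*J(4))*F = ((-8 - 1*21)*((-4 + 4)/(1 + 4)))*(-20) = ((-8 - 21)*(0/5))*(-20) = -29*0/5*(-20) = -29*0*(-20) = 0*(-20) = 0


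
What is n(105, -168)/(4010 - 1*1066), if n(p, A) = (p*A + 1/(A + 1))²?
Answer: 8678214866161/82105216 ≈ 1.0570e+5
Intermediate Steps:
n(p, A) = (1/(1 + A) + A*p)² (n(p, A) = (A*p + 1/(1 + A))² = (1/(1 + A) + A*p)²)
n(105, -168)/(4010 - 1*1066) = ((1 - 168*105 + 105*(-168)²)²/(1 - 168)²)/(4010 - 1*1066) = ((1 - 17640 + 105*28224)²/(-167)²)/(4010 - 1066) = ((1 - 17640 + 2963520)²/27889)/2944 = ((1/27889)*2945881²)*(1/2944) = ((1/27889)*8678214866161)*(1/2944) = (8678214866161/27889)*(1/2944) = 8678214866161/82105216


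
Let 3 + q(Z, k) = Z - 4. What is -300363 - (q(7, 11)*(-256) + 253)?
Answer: -300616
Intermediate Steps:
q(Z, k) = -7 + Z (q(Z, k) = -3 + (Z - 4) = -3 + (-4 + Z) = -7 + Z)
-300363 - (q(7, 11)*(-256) + 253) = -300363 - ((-7 + 7)*(-256) + 253) = -300363 - (0*(-256) + 253) = -300363 - (0 + 253) = -300363 - 1*253 = -300363 - 253 = -300616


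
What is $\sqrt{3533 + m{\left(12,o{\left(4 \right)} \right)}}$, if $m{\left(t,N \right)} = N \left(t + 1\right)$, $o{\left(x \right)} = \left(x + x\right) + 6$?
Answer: $\sqrt{3715} \approx 60.951$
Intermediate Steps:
$o{\left(x \right)} = 6 + 2 x$ ($o{\left(x \right)} = 2 x + 6 = 6 + 2 x$)
$m{\left(t,N \right)} = N \left(1 + t\right)$
$\sqrt{3533 + m{\left(12,o{\left(4 \right)} \right)}} = \sqrt{3533 + \left(6 + 2 \cdot 4\right) \left(1 + 12\right)} = \sqrt{3533 + \left(6 + 8\right) 13} = \sqrt{3533 + 14 \cdot 13} = \sqrt{3533 + 182} = \sqrt{3715}$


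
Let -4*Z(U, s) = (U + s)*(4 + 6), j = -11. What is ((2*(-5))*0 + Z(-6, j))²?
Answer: 7225/4 ≈ 1806.3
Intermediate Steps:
Z(U, s) = -5*U/2 - 5*s/2 (Z(U, s) = -(U + s)*(4 + 6)/4 = -(U + s)*10/4 = -(10*U + 10*s)/4 = -5*U/2 - 5*s/2)
((2*(-5))*0 + Z(-6, j))² = ((2*(-5))*0 + (-5/2*(-6) - 5/2*(-11)))² = (-10*0 + (15 + 55/2))² = (0 + 85/2)² = (85/2)² = 7225/4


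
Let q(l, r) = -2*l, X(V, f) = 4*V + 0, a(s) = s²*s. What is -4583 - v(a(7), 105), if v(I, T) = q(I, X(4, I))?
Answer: -3897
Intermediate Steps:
a(s) = s³
X(V, f) = 4*V
v(I, T) = -2*I
-4583 - v(a(7), 105) = -4583 - (-2)*7³ = -4583 - (-2)*343 = -4583 - 1*(-686) = -4583 + 686 = -3897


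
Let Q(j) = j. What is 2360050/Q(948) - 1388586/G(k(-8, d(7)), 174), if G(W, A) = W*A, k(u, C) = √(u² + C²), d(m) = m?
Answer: 1180025/474 - 231431*√113/3277 ≈ 1738.8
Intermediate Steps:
k(u, C) = √(C² + u²)
G(W, A) = A*W
2360050/Q(948) - 1388586/G(k(-8, d(7)), 174) = 2360050/948 - 1388586*1/(174*√(7² + (-8)²)) = 2360050*(1/948) - 1388586*1/(174*√(49 + 64)) = 1180025/474 - 1388586*√113/19662 = 1180025/474 - 231431*√113/3277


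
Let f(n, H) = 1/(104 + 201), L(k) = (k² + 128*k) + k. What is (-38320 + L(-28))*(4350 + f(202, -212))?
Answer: -54593150148/305 ≈ -1.7899e+8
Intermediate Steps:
L(k) = k² + 129*k
f(n, H) = 1/305
(-38320 + L(-28))*(4350 + f(202, -212)) = (-38320 - 28*(129 - 28))*(4350 + 1/305) = (-38320 - 28*101)*(1326751/305) = (-38320 - 2828)*(1326751/305) = -41148*1326751/305 = -54593150148/305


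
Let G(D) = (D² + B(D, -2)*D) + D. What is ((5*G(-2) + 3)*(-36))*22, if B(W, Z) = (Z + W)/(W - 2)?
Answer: -2376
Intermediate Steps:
B(W, Z) = (W + Z)/(-2 + W)
G(D) = D² + 2*D (G(D) = (D² + ((D - 2)/(-2 + D))*D) + D = (D² + ((-2 + D)/(-2 + D))*D) + D = (D² + 1*D) + D = (D² + D) + D = (D + D²) + D = D² + 2*D)
((5*G(-2) + 3)*(-36))*22 = ((5*(-2*(2 - 2)) + 3)*(-36))*22 = ((5*(-2*0) + 3)*(-36))*22 = ((5*0 + 3)*(-36))*22 = ((0 + 3)*(-36))*22 = (3*(-36))*22 = -108*22 = -2376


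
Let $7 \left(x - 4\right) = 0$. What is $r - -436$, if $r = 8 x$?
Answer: $468$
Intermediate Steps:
$x = 4$ ($x = 4 + \frac{1}{7} \cdot 0 = 4 + 0 = 4$)
$r = 32$ ($r = 8 \cdot 4 = 32$)
$r - -436 = 32 - -436 = 32 + 436 = 468$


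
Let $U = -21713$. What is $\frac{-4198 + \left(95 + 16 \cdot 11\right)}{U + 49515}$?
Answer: $- \frac{3927}{27802} \approx -0.14125$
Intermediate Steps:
$\frac{-4198 + \left(95 + 16 \cdot 11\right)}{U + 49515} = \frac{-4198 + \left(95 + 16 \cdot 11\right)}{-21713 + 49515} = \frac{-4198 + \left(95 + 176\right)}{27802} = \left(-4198 + 271\right) \frac{1}{27802} = \left(-3927\right) \frac{1}{27802} = - \frac{3927}{27802}$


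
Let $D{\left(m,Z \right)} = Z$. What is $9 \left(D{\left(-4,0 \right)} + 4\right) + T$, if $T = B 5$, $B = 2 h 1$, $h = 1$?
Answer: $46$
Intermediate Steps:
$B = 2$ ($B = 2 \cdot 1 \cdot 1 = 2 \cdot 1 = 2$)
$T = 10$ ($T = 2 \cdot 5 = 10$)
$9 \left(D{\left(-4,0 \right)} + 4\right) + T = 9 \left(0 + 4\right) + 10 = 9 \cdot 4 + 10 = 36 + 10 = 46$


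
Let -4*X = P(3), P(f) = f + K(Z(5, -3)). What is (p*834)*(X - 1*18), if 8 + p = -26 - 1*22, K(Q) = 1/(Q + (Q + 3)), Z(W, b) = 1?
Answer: 4390176/5 ≈ 8.7804e+5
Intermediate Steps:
K(Q) = 1/(3 + 2*Q) (K(Q) = 1/(Q + (3 + Q)) = 1/(3 + 2*Q))
p = -56 (p = -8 + (-26 - 1*22) = -8 + (-26 - 22) = -8 - 48 = -56)
P(f) = ⅕ + f (P(f) = f + 1/(3 + 2*1) = f + 1/(3 + 2) = f + 1/5 = f + ⅕ = ⅕ + f)
X = -⅘ (X = -(⅕ + 3)/4 = -¼*16/5 = -⅘ ≈ -0.80000)
(p*834)*(X - 1*18) = (-56*834)*(-⅘ - 1*18) = -46704*(-⅘ - 18) = -46704*(-94/5) = 4390176/5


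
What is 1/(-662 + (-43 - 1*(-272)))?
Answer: -1/433 ≈ -0.0023095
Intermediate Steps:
1/(-662 + (-43 - 1*(-272))) = 1/(-662 + (-43 + 272)) = 1/(-662 + 229) = 1/(-433) = -1/433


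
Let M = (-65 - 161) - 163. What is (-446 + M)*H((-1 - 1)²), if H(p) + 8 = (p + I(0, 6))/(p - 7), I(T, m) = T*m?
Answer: 23380/3 ≈ 7793.3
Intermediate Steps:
M = -389 (M = -226 - 163 = -389)
H(p) = -8 + p/(-7 + p) (H(p) = -8 + (p + 0*6)/(p - 7) = -8 + (p + 0)/(-7 + p) = -8 + p/(-7 + p))
(-446 + M)*H((-1 - 1)²) = (-446 - 389)*(7*(8 - (-1 - 1)²)/(-7 + (-1 - 1)²)) = -5845*(8 - 1*(-2)²)/(-7 + (-2)²) = -5845*(8 - 1*4)/(-7 + 4) = -5845*(8 - 4)/(-3) = -5845*(-1)*4/3 = -835*(-28/3) = 23380/3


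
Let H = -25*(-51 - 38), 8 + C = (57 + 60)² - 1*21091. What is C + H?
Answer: -5185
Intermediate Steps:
C = -7410 (C = -8 + ((57 + 60)² - 1*21091) = -8 + (117² - 21091) = -8 + (13689 - 21091) = -8 - 7402 = -7410)
H = 2225 (H = -25*(-89) = 2225)
C + H = -7410 + 2225 = -5185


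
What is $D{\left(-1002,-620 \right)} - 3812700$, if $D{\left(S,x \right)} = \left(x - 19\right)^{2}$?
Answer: $-3404379$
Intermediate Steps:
$D{\left(S,x \right)} = \left(-19 + x\right)^{2}$
$D{\left(-1002,-620 \right)} - 3812700 = \left(-19 - 620\right)^{2} - 3812700 = \left(-639\right)^{2} - 3812700 = 408321 - 3812700 = -3404379$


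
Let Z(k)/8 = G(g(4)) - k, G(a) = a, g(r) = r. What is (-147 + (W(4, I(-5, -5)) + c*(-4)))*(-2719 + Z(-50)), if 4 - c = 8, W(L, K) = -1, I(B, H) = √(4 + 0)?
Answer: 301884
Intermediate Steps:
I(B, H) = 2 (I(B, H) = √4 = 2)
c = -4 (c = 4 - 1*8 = 4 - 8 = -4)
Z(k) = 32 - 8*k (Z(k) = 8*(4 - k) = 32 - 8*k)
(-147 + (W(4, I(-5, -5)) + c*(-4)))*(-2719 + Z(-50)) = (-147 + (-1 - 4*(-4)))*(-2719 + (32 - 8*(-50))) = (-147 + (-1 + 16))*(-2719 + (32 + 400)) = (-147 + 15)*(-2719 + 432) = -132*(-2287) = 301884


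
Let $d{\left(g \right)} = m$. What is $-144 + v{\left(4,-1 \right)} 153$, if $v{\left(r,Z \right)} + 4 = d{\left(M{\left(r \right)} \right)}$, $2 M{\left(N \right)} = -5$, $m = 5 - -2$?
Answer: $315$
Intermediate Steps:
$m = 7$ ($m = 5 + 2 = 7$)
$M{\left(N \right)} = - \frac{5}{2}$ ($M{\left(N \right)} = \frac{1}{2} \left(-5\right) = - \frac{5}{2}$)
$d{\left(g \right)} = 7$
$v{\left(r,Z \right)} = 3$ ($v{\left(r,Z \right)} = -4 + 7 = 3$)
$-144 + v{\left(4,-1 \right)} 153 = -144 + 3 \cdot 153 = -144 + 459 = 315$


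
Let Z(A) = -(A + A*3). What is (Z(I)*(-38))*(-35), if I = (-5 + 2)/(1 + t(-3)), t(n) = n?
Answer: -7980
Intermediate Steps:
I = 3/2 (I = (-5 + 2)/(1 - 3) = -3/(-2) = -3*(-1/2) = 3/2 ≈ 1.5000)
Z(A) = -4*A (Z(A) = -(A + 3*A) = -4*A)
(Z(I)*(-38))*(-35) = (-4*3/2*(-38))*(-35) = -6*(-38)*(-35) = 228*(-35) = -7980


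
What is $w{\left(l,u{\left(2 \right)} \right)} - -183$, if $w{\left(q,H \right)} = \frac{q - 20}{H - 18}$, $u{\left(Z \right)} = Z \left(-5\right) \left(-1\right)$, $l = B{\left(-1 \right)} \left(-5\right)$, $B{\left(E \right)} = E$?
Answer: $\frac{1479}{8} \approx 184.88$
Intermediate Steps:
$l = 5$ ($l = \left(-1\right) \left(-5\right) = 5$)
$u{\left(Z \right)} = 5 Z$ ($u{\left(Z \right)} = - 5 Z \left(-1\right) = 5 Z$)
$w{\left(q,H \right)} = \frac{-20 + q}{-18 + H}$
$w{\left(l,u{\left(2 \right)} \right)} - -183 = \frac{-20 + 5}{-18 + 5 \cdot 2} - -183 = \frac{1}{-18 + 10} \left(-15\right) + 183 = \frac{1}{-8} \left(-15\right) + 183 = \left(- \frac{1}{8}\right) \left(-15\right) + 183 = \frac{15}{8} + 183 = \frac{1479}{8}$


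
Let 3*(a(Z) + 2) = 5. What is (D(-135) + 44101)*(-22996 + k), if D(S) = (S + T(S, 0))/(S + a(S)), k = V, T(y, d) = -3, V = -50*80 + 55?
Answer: -8317067590/7 ≈ -1.1882e+9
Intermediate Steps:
V = -3945 (V = -4000 + 55 = -3945)
k = -3945
a(Z) = -⅓ (a(Z) = -2 + (⅓)*5 = -2 + 5/3 = -⅓)
D(S) = (-3 + S)/(-⅓ + S) (D(S) = (S - 3)/(S - ⅓) = (-3 + S)/(-⅓ + S))
(D(-135) + 44101)*(-22996 + k) = (3*(-3 - 135)/(-1 + 3*(-135)) + 44101)*(-22996 - 3945) = (3*(-138)/(-1 - 405) + 44101)*(-26941) = (3*(-138)/(-406) + 44101)*(-26941) = (3*(-1/406)*(-138) + 44101)*(-26941) = (207/203 + 44101)*(-26941) = (8952710/203)*(-26941) = -8317067590/7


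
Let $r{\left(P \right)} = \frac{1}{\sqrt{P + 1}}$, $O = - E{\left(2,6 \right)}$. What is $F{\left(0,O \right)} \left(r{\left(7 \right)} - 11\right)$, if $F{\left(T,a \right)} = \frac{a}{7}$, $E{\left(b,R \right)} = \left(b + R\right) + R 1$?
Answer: $22 - \frac{\sqrt{2}}{2} \approx 21.293$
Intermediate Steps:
$E{\left(b,R \right)} = b + 2 R$ ($E{\left(b,R \right)} = \left(R + b\right) + R = b + 2 R$)
$O = -14$ ($O = - (2 + 2 \cdot 6) = - (2 + 12) = \left(-1\right) 14 = -14$)
$F{\left(T,a \right)} = \frac{a}{7}$ ($F{\left(T,a \right)} = a \frac{1}{7} = \frac{a}{7}$)
$r{\left(P \right)} = \frac{1}{\sqrt{1 + P}}$
$F{\left(0,O \right)} \left(r{\left(7 \right)} - 11\right) = \frac{1}{7} \left(-14\right) \left(\frac{1}{\sqrt{1 + 7}} - 11\right) = - 2 \left(\frac{1}{\sqrt{8}} - 11\right) = - 2 \left(\frac{\sqrt{2}}{4} - 11\right) = - 2 \left(-11 + \frac{\sqrt{2}}{4}\right) = 22 - \frac{\sqrt{2}}{2}$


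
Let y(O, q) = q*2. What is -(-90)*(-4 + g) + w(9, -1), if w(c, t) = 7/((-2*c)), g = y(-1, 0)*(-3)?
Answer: -6487/18 ≈ -360.39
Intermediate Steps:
y(O, q) = 2*q
g = 0 (g = (2*0)*(-3) = 0*(-3) = 0)
w(c, t) = -7/(2*c) (w(c, t) = 7*(-1/(2*c)) = -7/(2*c))
-(-90)*(-4 + g) + w(9, -1) = -(-90)*(-4 + 0) - 7/2/9 = -(-90)*(-4) - 7/2*⅑ = -45*8 - 7/18 = -360 - 7/18 = -6487/18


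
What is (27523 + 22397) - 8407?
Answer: 41513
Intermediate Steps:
(27523 + 22397) - 8407 = 49920 - 8407 = 41513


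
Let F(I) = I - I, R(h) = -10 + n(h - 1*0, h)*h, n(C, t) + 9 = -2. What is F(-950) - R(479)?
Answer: 5279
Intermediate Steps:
n(C, t) = -11 (n(C, t) = -9 - 2 = -11)
R(h) = -10 - 11*h
F(I) = 0
F(-950) - R(479) = 0 - (-10 - 11*479) = 0 - (-10 - 5269) = 0 - 1*(-5279) = 0 + 5279 = 5279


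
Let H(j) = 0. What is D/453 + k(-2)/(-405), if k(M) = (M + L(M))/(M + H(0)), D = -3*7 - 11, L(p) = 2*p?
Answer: -1591/20385 ≈ -0.078048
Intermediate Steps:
D = -32 (D = -21 - 11 = -32)
k(M) = 3 (k(M) = (M + 2*M)/(M + 0) = (3*M)/M = 3)
D/453 + k(-2)/(-405) = -32/453 + 3/(-405) = -32*1/453 + 3*(-1/405) = -32/453 - 1/135 = -1591/20385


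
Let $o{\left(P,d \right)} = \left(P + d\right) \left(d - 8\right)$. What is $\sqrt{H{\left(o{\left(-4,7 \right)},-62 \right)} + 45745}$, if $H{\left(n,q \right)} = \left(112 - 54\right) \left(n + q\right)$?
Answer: $5 \sqrt{1679} \approx 204.88$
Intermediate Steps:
$o{\left(P,d \right)} = \left(-8 + d\right) \left(P + d\right)$ ($o{\left(P,d \right)} = \left(P + d\right) \left(-8 + d\right) = \left(-8 + d\right) \left(P + d\right)$)
$H{\left(n,q \right)} = 58 n + 58 q$ ($H{\left(n,q \right)} = 58 \left(n + q\right) = 58 n + 58 q$)
$\sqrt{H{\left(o{\left(-4,7 \right)},-62 \right)} + 45745} = \sqrt{\left(58 \left(7^{2} - -32 - 56 - 28\right) + 58 \left(-62\right)\right) + 45745} = \sqrt{\left(58 \left(49 + 32 - 56 - 28\right) - 3596\right) + 45745} = \sqrt{\left(58 \left(-3\right) - 3596\right) + 45745} = \sqrt{\left(-174 - 3596\right) + 45745} = \sqrt{-3770 + 45745} = \sqrt{41975} = 5 \sqrt{1679}$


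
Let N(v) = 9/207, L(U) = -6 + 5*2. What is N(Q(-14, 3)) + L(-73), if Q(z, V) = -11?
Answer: 93/23 ≈ 4.0435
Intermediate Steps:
L(U) = 4 (L(U) = -6 + 10 = 4)
N(v) = 1/23 (N(v) = 9*(1/207) = 1/23)
N(Q(-14, 3)) + L(-73) = 1/23 + 4 = 93/23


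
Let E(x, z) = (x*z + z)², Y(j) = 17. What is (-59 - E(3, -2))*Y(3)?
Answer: -2091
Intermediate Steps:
E(x, z) = (z + x*z)²
(-59 - E(3, -2))*Y(3) = (-59 - (-2)²*(1 + 3)²)*17 = (-59 - 4*4²)*17 = (-59 - 4*16)*17 = (-59 - 1*64)*17 = (-59 - 64)*17 = -123*17 = -2091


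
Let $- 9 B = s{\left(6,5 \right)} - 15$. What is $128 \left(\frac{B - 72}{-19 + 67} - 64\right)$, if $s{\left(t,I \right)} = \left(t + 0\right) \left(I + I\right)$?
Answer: $- \frac{25192}{3} \approx -8397.3$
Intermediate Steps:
$s{\left(t,I \right)} = 2 I t$ ($s{\left(t,I \right)} = t 2 I = 2 I t$)
$B = -5$ ($B = - \frac{2 \cdot 5 \cdot 6 - 15}{9} = - \frac{60 - 15}{9} = \left(- \frac{1}{9}\right) 45 = -5$)
$128 \left(\frac{B - 72}{-19 + 67} - 64\right) = 128 \left(\frac{-5 - 72}{-19 + 67} - 64\right) = 128 \left(- \frac{77}{48} - 64\right) = 128 \left(- \frac{3149}{48}\right) = - \frac{25192}{3}$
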